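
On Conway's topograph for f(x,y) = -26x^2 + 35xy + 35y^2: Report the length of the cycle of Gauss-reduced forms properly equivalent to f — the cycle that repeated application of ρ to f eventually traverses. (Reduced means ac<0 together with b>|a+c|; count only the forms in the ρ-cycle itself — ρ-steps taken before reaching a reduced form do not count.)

D = 4865, ⌊√D⌋ = 69
river: ρ → (35,35,-26)
river: ρ → (-26,69,1)
river: ρ → (1,69,-26)
river: ρ → (-26,35,35)
ρ-cycle length = 4 (tail of 0 descent steps not counted)

4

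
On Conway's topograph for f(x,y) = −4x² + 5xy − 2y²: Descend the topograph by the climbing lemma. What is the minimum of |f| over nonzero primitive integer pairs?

translate: b→3 (≡-5 mod 8), so (4,-5,2)→(4,3,1)
flip: (4,3,1)→(1,-3,4)
translate: b→1 (≡-3 mod 2), so (1,-3,4)→(1,1,2)
reduced (well bottom): (1,1,2) with a≤c, −a<b≤a
well minimum |f| = |-1| = 1 (negative-definite)

1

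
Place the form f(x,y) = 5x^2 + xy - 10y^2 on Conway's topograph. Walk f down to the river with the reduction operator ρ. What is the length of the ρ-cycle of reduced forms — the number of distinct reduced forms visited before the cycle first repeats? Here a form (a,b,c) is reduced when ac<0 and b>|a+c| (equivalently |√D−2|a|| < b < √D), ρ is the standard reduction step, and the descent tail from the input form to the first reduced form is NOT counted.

D = 201, ⌊√D⌋ = 14
descent: ρ → (-10,-1,5)
descent: ρ → (5,11,-4)  [lands on river]
river: ρ → (-4,13,2)
river: ρ → (2,11,-10)
river: ρ → (-10,9,3)
river: ρ → (3,9,-10)
river: ρ → (-10,11,2)
river: ρ → (2,13,-4)
river: ρ → (-4,11,5)
river: ρ → (5,9,-6)
river: ρ → (-6,3,8)
river: ρ → (8,13,-1)
river: ρ → (-1,13,8)
river: ρ → (8,3,-6)
river: ρ → (-6,9,5)
ρ-cycle length = 14 (tail of 2 descent steps not counted)

14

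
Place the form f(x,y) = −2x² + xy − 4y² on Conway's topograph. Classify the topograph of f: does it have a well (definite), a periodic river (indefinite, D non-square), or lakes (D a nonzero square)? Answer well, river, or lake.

D = b²−4ac = 1² − 4·(-2)·(-4) = -31
D < 0 ⇒ definite ⇒ every region one sign ⇒ single well

well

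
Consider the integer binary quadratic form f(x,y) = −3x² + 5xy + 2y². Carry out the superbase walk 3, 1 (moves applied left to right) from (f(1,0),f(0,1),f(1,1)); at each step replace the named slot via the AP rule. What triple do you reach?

start (-3,2,4) = (f(1,0),f(0,1),f(1,1))
replace slot 3: 2·((-3)+2) − 4 = -6 → (-3,2,-6)
replace slot 1: 2·(2+(-6)) − (-3) = -5 → (-5,2,-6)

-5,2,-6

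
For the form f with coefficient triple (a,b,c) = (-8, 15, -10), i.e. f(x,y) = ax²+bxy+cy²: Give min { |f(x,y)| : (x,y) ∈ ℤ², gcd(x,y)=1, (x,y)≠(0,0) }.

translate: b→1 (≡-15 mod 16), so (8,-15,10)→(8,1,3)
flip: (8,1,3)→(3,-1,8)
reduced (well bottom): (3,-1,8) with a≤c, −a<b≤a
well minimum |f| = |-3| = 3 (negative-definite)

3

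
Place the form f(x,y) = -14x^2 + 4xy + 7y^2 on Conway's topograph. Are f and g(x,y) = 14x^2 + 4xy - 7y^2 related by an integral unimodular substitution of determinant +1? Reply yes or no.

D₁ = 408, D₂ = 408
river cycle of f (length 6): (7, 10, -11), (-11, 12, 6), (6, 12, -11), (-11, 10, 7), (7, 18, -3), (-3, 18, 7)
river cycle of g (length 6): (-7, 10, 11), (11, 12, -6), (-6, 12, 11), (11, 10, -7), (-7, 18, 3), (3, 18, -7)
cycles differ ⇒ inequivalent

no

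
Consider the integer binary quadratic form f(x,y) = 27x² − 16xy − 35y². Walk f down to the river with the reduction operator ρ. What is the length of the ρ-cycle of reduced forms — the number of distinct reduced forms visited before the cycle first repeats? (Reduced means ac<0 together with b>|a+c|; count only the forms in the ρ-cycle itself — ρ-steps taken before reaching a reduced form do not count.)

D = 4036, ⌊√D⌋ = 63
descent: ρ → (-35,16,27)  [lands on river]
river: ρ → (27,38,-24)
river: ρ → (-24,58,7)
river: ρ → (7,54,-40)
river: ρ → (-40,26,21)
river: ρ → (21,58,-8)
river: ρ → (-8,54,35)
river: ρ → (35,16,-27)
river: ρ → (-27,38,24)
river: ρ → (24,58,-7)
river: ρ → (-7,54,40)
river: ρ → (40,26,-21)
river: ρ → (-21,58,8)
river: ρ → (8,54,-35)
ρ-cycle length = 14 (tail of 1 descent step not counted)

14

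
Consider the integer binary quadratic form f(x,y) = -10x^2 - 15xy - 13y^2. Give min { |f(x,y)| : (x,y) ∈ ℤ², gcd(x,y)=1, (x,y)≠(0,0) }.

translate: b→-5 (≡15 mod 20), so (10,15,13)→(10,-5,8)
flip: (10,-5,8)→(8,5,10)
reduced (well bottom): (8,5,10) with a≤c, −a<b≤a
well minimum |f| = |-8| = 8 (negative-definite)

8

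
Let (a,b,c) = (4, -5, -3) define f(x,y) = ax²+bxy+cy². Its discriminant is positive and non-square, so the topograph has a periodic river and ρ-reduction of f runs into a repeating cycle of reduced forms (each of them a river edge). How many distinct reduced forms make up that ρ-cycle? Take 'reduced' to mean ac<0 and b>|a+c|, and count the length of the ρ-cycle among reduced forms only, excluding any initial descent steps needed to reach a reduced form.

D = 73, ⌊√D⌋ = 8
descent: ρ → (-3,5,4)  [lands on river]
river: ρ → (4,3,-4)
river: ρ → (-4,5,3)
river: ρ → (3,7,-2)
river: ρ → (-2,5,6)
river: ρ → (6,7,-1)
river: ρ → (-1,7,6)
river: ρ → (6,5,-2)
river: ρ → (-2,7,3)
river: ρ → (3,5,-4)
river: ρ → (-4,3,4)
river: ρ → (4,5,-3)
river: ρ → (-3,7,2)
river: ρ → (2,5,-6)
river: ρ → (-6,7,1)
river: ρ → (1,7,-6)
river: ρ → (-6,5,2)
river: ρ → (2,7,-3)
ρ-cycle length = 18 (tail of 1 descent step not counted)

18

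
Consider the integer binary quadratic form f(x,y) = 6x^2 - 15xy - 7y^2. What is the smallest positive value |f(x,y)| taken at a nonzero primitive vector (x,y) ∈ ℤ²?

descent: ρ → (-7,15,6)  [lands on river]
river: ρ → (6,9,-13)
river: ρ → (-13,17,2)
river: ρ → (2,19,-4)
river: ρ → (-4,13,14)
river: ρ → (14,15,-3)
river: ρ → (-3,15,14)
river: ρ → (14,13,-4)
river: ρ → (-4,19,2)
river: ρ → (2,17,-13)
river: ρ → (-13,9,6)
river: ρ → (6,15,-7)
river: ρ → (-7,13,8)
river: ρ → (8,19,-1)
river: ρ → (-1,19,8)
river: ρ → (8,13,-7)
closes: descent 1, river 16
min |a| on river = 1

1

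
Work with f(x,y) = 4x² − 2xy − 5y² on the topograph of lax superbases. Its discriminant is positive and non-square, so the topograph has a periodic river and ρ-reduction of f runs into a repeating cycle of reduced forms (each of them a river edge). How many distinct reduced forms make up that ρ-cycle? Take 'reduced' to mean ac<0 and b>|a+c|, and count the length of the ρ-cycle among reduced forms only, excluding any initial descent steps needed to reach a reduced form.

D = 84, ⌊√D⌋ = 9
descent: ρ → (-5,2,4)  [lands on river]
river: ρ → (4,6,-3)
river: ρ → (-3,6,4)
river: ρ → (4,2,-5)
river: ρ → (-5,8,1)
river: ρ → (1,8,-5)
ρ-cycle length = 6 (tail of 1 descent step not counted)

6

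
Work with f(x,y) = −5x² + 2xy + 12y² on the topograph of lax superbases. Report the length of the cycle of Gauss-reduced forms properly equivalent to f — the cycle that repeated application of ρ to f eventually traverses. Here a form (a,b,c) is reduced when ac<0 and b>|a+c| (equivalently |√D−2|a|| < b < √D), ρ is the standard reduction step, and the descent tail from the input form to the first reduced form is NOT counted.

D = 244, ⌊√D⌋ = 15
descent: ρ → (12,-2,-5)
descent: ρ → (-5,12,5)  [lands on river]
river: ρ → (5,8,-9)
river: ρ → (-9,10,4)
river: ρ → (4,14,-3)
river: ρ → (-3,10,12)
river: ρ → (12,14,-1)
river: ρ → (-1,14,12)
river: ρ → (12,10,-3)
river: ρ → (-3,14,4)
river: ρ → (4,10,-9)
river: ρ → (-9,8,5)
river: ρ → (5,12,-5)
river: ρ → (-5,8,9)
river: ρ → (9,10,-4)
river: ρ → (-4,14,3)
river: ρ → (3,10,-12)
river: ρ → (-12,14,1)
river: ρ → (1,14,-12)
river: ρ → (-12,10,3)
river: ρ → (3,14,-4)
river: ρ → (-4,10,9)
river: ρ → (9,8,-5)
ρ-cycle length = 22 (tail of 2 descent steps not counted)

22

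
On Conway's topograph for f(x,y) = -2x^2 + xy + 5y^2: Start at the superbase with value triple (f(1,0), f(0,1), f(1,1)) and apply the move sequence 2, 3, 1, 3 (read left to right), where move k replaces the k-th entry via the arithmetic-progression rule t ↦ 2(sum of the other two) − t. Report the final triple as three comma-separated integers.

start (-2,5,4) = (f(1,0),f(0,1),f(1,1))
replace slot 2: 2·((-2)+4) − 5 = -1 → (-2,-1,4)
replace slot 3: 2·((-2)+(-1)) − 4 = -10 → (-2,-1,-10)
replace slot 1: 2·((-1)+(-10)) − (-2) = -20 → (-20,-1,-10)
replace slot 3: 2·((-20)+(-1)) − (-10) = -32 → (-20,-1,-32)

-20,-1,-32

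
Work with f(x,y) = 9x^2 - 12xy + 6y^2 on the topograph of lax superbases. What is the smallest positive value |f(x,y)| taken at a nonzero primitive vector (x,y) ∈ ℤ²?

translate: b→6 (≡-12 mod 18), so (9,-12,6)→(9,6,3)
flip: (9,6,3)→(3,-6,9)
translate: b→0 (≡-6 mod 6), so (3,-6,9)→(3,0,6)
reduced (well bottom): (3,0,6) with a≤c, −a<b≤a
well minimum = a = 3

3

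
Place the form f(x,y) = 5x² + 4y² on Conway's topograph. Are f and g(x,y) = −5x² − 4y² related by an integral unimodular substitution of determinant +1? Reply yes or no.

D₁ = -80, D₂ = -80
f: flip: (5,0,4)→(4,0,5)
f: reduced (well bottom): (4,0,5) with a≤c, −a<b≤a
g is negative-definite; reduce −g:
−g: flip: (5,0,4)→(4,0,5)
−g: reduced (well bottom): (4,0,5) with a≤c, −a<b≤a
flip sign back: reduced form of g is (-4,0,-5)
reduced forms (4, 0, 5) vs (-4, 0, -5) ⇒ inequivalent

no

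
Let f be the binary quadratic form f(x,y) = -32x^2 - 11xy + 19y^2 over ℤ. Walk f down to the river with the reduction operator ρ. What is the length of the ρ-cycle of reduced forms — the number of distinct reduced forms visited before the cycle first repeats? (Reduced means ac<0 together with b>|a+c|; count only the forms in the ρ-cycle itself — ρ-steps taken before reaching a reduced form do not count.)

D = 2553, ⌊√D⌋ = 50
descent: ρ → (19,49,-2)  [lands on river]
river: ρ → (-2,47,43)
river: ρ → (43,39,-6)
river: ρ → (-6,45,22)
river: ρ → (22,43,-8)
river: ρ → (-8,37,37)
river: ρ → (37,37,-8)
river: ρ → (-8,43,22)
river: ρ → (22,45,-6)
river: ρ → (-6,39,43)
river: ρ → (43,47,-2)
river: ρ → (-2,49,19)
river: ρ → (19,27,-24)
river: ρ → (-24,21,22)
river: ρ → (22,23,-23)
river: ρ → (-23,23,22)
river: ρ → (22,21,-24)
river: ρ → (-24,27,19)
ρ-cycle length = 18 (tail of 1 descent step not counted)

18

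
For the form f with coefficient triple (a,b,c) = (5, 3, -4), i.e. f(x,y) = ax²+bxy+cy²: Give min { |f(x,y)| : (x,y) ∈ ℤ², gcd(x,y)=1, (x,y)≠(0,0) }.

river: ρ → (-4,5,4)
river: ρ → (4,3,-5)
river: ρ → (-5,7,2)
river: ρ → (2,9,-1)
river: ρ → (-1,9,2)
river: ρ → (2,7,-5)
river: ρ → (-5,3,4)
river: ρ → (4,5,-4)
river: ρ → (-4,3,5)
river: ρ → (5,7,-2)
river: ρ → (-2,9,1)
river: ρ → (1,9,-2)
river: ρ → (-2,7,5)
river: ρ → (5,3,-4)
closes: descent 0, river 14
min |a| on river = 1

1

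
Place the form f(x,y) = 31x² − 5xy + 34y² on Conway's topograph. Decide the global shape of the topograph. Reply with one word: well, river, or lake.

D = b²−4ac = (-5)² − 4·31·34 = -4191
D < 0 ⇒ definite ⇒ every region one sign ⇒ single well

well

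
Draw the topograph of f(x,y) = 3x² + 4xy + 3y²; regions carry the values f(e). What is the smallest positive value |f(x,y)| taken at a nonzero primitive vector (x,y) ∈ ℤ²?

translate: b→-2 (≡4 mod 6), so (3,4,3)→(3,-2,2)
flip: (3,-2,2)→(2,2,3)
reduced (well bottom): (2,2,3) with a≤c, −a<b≤a
well minimum = a = 2

2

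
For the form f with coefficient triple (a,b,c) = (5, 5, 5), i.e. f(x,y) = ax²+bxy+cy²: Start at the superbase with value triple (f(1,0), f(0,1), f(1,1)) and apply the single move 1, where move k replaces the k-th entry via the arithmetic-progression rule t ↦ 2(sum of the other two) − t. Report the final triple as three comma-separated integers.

start (5,5,15) = (f(1,0),f(0,1),f(1,1))
replace slot 1: 2·(5+15) − 5 = 35 → (35,5,15)

35,5,15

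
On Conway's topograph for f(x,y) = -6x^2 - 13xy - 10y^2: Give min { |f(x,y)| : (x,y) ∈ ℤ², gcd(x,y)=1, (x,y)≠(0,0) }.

translate: b→1 (≡13 mod 12), so (6,13,10)→(6,1,3)
flip: (6,1,3)→(3,-1,6)
reduced (well bottom): (3,-1,6) with a≤c, −a<b≤a
well minimum |f| = |-3| = 3 (negative-definite)

3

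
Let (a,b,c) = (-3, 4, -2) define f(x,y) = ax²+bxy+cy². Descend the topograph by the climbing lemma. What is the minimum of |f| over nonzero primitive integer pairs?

translate: b→2 (≡-4 mod 6), so (3,-4,2)→(3,2,1)
flip: (3,2,1)→(1,-2,3)
translate: b→0 (≡-2 mod 2), so (1,-2,3)→(1,0,2)
reduced (well bottom): (1,0,2) with a≤c, −a<b≤a
well minimum |f| = |-1| = 1 (negative-definite)

1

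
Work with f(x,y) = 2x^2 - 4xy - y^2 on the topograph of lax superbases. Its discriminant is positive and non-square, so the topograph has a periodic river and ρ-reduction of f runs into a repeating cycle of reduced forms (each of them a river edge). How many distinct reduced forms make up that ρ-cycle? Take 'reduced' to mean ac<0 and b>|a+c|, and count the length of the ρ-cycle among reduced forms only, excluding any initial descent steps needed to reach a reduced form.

D = 24, ⌊√D⌋ = 4
descent: ρ → (-1,4,2)  [lands on river]
river: ρ → (2,4,-1)
ρ-cycle length = 2 (tail of 1 descent step not counted)

2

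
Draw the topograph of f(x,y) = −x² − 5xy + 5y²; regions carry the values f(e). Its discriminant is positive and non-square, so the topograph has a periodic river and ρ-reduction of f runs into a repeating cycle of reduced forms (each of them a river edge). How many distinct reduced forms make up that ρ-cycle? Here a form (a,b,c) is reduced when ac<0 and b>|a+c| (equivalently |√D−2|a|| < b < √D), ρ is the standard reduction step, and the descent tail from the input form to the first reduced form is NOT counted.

D = 45, ⌊√D⌋ = 6
descent: ρ → (5,5,-1)  [lands on river]
river: ρ → (-1,5,5)
ρ-cycle length = 2 (tail of 1 descent step not counted)

2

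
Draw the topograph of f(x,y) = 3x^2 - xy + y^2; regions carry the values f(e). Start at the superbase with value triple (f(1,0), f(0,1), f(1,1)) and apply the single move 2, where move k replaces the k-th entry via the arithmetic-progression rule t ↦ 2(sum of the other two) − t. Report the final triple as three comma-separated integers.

start (3,1,3) = (f(1,0),f(0,1),f(1,1))
replace slot 2: 2·(3+3) − 1 = 11 → (3,11,3)

3,11,3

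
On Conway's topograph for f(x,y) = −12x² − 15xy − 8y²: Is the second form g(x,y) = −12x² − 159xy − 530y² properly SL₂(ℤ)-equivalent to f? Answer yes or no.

D₁ = -159, D₂ = -159
f is negative-definite; reduce −f:
−f: translate: b→-9 (≡15 mod 24), so (12,15,8)→(12,-9,5)
−f: flip: (12,-9,5)→(5,9,12)
−f: translate: b→-1 (≡9 mod 10), so (5,9,12)→(5,-1,8)
−f: reduced (well bottom): (5,-1,8) with a≤c, −a<b≤a
flip sign back: reduced form of f is (-5,1,-8)
g is negative-definite; reduce −g:
−g: translate: b→-9 (≡159 mod 24), so (12,159,530)→(12,-9,5)
−g: flip: (12,-9,5)→(5,9,12)
−g: translate: b→-1 (≡9 mod 10), so (5,9,12)→(5,-1,8)
−g: reduced (well bottom): (5,-1,8) with a≤c, −a<b≤a
flip sign back: reduced form of g is (-5,1,-8)
reduced forms (-5, 1, -8) vs (-5, 1, -8) ⇒ equivalent

yes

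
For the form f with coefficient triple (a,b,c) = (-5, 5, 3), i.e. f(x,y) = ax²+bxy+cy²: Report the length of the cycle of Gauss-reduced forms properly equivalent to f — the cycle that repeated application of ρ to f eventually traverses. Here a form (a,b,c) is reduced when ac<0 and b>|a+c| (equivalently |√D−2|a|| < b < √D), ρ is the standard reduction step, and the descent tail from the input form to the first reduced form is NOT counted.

D = 85, ⌊√D⌋ = 9
river: ρ → (3,7,-3)
river: ρ → (-3,5,5)
river: ρ → (5,5,-3)
river: ρ → (-3,7,3)
river: ρ → (3,5,-5)
river: ρ → (-5,5,3)
ρ-cycle length = 6 (tail of 0 descent steps not counted)

6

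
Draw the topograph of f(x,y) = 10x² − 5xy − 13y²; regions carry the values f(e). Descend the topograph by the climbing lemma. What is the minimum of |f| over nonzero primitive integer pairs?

descent: ρ → (-13,5,10)  [lands on river]
river: ρ → (10,15,-8)
river: ρ → (-8,17,8)
river: ρ → (8,15,-10)
river: ρ → (-10,5,13)
river: ρ → (13,21,-2)
river: ρ → (-2,23,2)
river: ρ → (2,21,-13)
closes: descent 1, river 8
min |a| on river = 2

2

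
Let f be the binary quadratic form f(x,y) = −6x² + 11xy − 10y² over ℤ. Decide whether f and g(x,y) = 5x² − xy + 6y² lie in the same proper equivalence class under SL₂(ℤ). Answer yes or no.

D₁ = -119, D₂ = -119
f is negative-definite; reduce −f:
−f: translate: b→1 (≡-11 mod 12), so (6,-11,10)→(6,1,5)
−f: flip: (6,1,5)→(5,-1,6)
−f: reduced (well bottom): (5,-1,6) with a≤c, −a<b≤a
flip sign back: reduced form of f is (-5,1,-6)
g: reduced (well bottom): (5,-1,6) with a≤c, −a<b≤a
reduced forms (-5, 1, -6) vs (5, -1, 6) ⇒ inequivalent

no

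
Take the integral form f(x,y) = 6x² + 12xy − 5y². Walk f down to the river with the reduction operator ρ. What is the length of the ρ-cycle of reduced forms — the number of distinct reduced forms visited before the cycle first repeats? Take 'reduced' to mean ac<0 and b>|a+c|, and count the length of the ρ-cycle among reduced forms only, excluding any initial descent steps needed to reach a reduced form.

D = 264, ⌊√D⌋ = 16
river: ρ → (-5,8,10)
river: ρ → (10,12,-3)
river: ρ → (-3,12,10)
river: ρ → (10,8,-5)
river: ρ → (-5,12,6)
river: ρ → (6,12,-5)
ρ-cycle length = 6 (tail of 0 descent steps not counted)

6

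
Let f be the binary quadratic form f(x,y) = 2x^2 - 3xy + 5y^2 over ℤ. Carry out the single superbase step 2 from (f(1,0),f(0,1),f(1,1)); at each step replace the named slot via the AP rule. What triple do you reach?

start (2,5,4) = (f(1,0),f(0,1),f(1,1))
replace slot 2: 2·(2+4) − 5 = 7 → (2,7,4)

2,7,4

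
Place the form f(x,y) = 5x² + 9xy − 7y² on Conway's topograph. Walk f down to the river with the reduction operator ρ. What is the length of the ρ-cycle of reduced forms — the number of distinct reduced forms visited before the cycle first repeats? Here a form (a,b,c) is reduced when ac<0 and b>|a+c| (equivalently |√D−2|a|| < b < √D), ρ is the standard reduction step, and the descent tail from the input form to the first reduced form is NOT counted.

D = 221, ⌊√D⌋ = 14
river: ρ → (-7,5,7)
river: ρ → (7,9,-5)
river: ρ → (-5,11,5)
river: ρ → (5,9,-7)
ρ-cycle length = 4 (tail of 0 descent steps not counted)

4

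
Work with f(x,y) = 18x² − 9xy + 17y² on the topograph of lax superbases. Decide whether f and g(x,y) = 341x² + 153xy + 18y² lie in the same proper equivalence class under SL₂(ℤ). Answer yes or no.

D₁ = -1143, D₂ = -1143
f: flip: (18,-9,17)→(17,9,18)
f: reduced (well bottom): (17,9,18) with a≤c, −a<b≤a
g: flip: (341,153,18)→(18,-153,341)
g: translate: b→-9 (≡-153 mod 36), so (18,-153,341)→(18,-9,17)
g: flip: (18,-9,17)→(17,9,18)
g: reduced (well bottom): (17,9,18) with a≤c, −a<b≤a
reduced forms (17, 9, 18) vs (17, 9, 18) ⇒ equivalent

yes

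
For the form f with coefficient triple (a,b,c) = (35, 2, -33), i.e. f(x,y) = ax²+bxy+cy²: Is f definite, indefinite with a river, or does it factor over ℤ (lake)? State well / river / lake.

D = b²−4ac = 2² − 4·35·(-33) = 4624
D = 68² is a perfect square ⇒ form factors over ℤ ⇒ lakes

lake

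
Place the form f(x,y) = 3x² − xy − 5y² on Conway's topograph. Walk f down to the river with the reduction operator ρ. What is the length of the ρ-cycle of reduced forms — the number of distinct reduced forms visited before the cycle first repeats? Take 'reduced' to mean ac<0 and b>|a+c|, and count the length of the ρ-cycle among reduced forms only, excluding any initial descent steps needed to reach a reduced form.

D = 61, ⌊√D⌋ = 7
descent: ρ → (-5,1,3)
descent: ρ → (3,5,-3)  [lands on river]
river: ρ → (-3,7,1)
river: ρ → (1,7,-3)
river: ρ → (-3,5,3)
river: ρ → (3,7,-1)
river: ρ → (-1,7,3)
ρ-cycle length = 6 (tail of 2 descent steps not counted)

6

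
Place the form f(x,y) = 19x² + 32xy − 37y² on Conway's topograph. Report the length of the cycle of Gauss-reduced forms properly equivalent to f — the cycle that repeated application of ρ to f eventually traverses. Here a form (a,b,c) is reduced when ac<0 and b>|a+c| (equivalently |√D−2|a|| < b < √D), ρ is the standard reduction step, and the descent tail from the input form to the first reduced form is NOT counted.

D = 3836, ⌊√D⌋ = 61
river: ρ → (-37,42,14)
river: ρ → (14,42,-37)
river: ρ → (-37,32,19)
river: ρ → (19,44,-25)
river: ρ → (-25,56,7)
river: ρ → (7,56,-25)
river: ρ → (-25,44,19)
river: ρ → (19,32,-37)
ρ-cycle length = 8 (tail of 0 descent steps not counted)

8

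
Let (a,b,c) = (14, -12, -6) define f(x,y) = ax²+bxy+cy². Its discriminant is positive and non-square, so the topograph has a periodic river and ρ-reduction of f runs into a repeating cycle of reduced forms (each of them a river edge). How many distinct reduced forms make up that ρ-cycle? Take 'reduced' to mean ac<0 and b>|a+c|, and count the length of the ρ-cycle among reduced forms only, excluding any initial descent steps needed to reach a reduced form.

D = 480, ⌊√D⌋ = 21
descent: ρ → (-6,12,14)  [lands on river]
river: ρ → (14,16,-4)
river: ρ → (-4,16,14)
river: ρ → (14,12,-6)
ρ-cycle length = 4 (tail of 1 descent step not counted)

4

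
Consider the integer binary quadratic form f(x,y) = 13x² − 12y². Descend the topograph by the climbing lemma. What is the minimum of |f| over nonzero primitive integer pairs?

descent: ρ → (-12,24,1)  [lands on river]
river: ρ → (1,24,-12)
closes: descent 1, river 2
min |a| on river = 1

1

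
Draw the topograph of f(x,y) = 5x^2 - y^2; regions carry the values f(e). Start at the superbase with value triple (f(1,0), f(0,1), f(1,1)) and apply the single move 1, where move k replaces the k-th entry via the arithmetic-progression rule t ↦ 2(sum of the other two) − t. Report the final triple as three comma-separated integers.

start (5,-1,4) = (f(1,0),f(0,1),f(1,1))
replace slot 1: 2·((-1)+4) − 5 = 1 → (1,-1,4)

1,-1,4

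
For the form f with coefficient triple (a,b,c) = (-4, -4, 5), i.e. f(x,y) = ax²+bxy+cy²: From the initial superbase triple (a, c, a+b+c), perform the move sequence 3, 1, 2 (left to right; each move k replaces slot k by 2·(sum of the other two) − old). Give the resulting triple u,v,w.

start (-4,5,-3) = (f(1,0),f(0,1),f(1,1))
replace slot 3: 2·((-4)+5) − (-3) = 5 → (-4,5,5)
replace slot 1: 2·(5+5) − (-4) = 24 → (24,5,5)
replace slot 2: 2·(24+5) − 5 = 53 → (24,53,5)

24,53,5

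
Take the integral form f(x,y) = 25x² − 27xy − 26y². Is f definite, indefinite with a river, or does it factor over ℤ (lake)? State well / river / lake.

D = b²−4ac = (-27)² − 4·25·(-26) = 3329
D > 0 non-square ⇒ indefinite ⇒ periodic river

river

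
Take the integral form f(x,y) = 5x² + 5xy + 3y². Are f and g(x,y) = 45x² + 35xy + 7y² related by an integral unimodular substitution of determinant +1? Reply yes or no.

D₁ = -35, D₂ = -35
f: flip: (5,5,3)→(3,-5,5)
f: translate: b→1 (≡-5 mod 6), so (3,-5,5)→(3,1,3)
f: reduced (well bottom): (3,1,3) with a≤c, −a<b≤a
g: flip: (45,35,7)→(7,-35,45)
g: translate: b→7 (≡-35 mod 14), so (7,-35,45)→(7,7,3)
g: flip: (7,7,3)→(3,-7,7)
g: translate: b→-1 (≡-7 mod 6), so (3,-7,7)→(3,-1,3)
g: flip: (3,-1,3)→(3,1,3)
g: reduced (well bottom): (3,1,3) with a≤c, −a<b≤a
reduced forms (3, 1, 3) vs (3, 1, 3) ⇒ equivalent

yes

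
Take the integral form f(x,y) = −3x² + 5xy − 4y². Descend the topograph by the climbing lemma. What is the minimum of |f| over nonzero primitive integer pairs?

translate: b→1 (≡-5 mod 6), so (3,-5,4)→(3,1,2)
flip: (3,1,2)→(2,-1,3)
reduced (well bottom): (2,-1,3) with a≤c, −a<b≤a
well minimum |f| = |-2| = 2 (negative-definite)

2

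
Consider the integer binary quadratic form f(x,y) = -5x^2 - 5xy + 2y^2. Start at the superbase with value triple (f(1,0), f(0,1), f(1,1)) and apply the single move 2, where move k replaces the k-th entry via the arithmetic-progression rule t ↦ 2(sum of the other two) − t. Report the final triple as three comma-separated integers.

start (-5,2,-8) = (f(1,0),f(0,1),f(1,1))
replace slot 2: 2·((-5)+(-8)) − 2 = -28 → (-5,-28,-8)

-5,-28,-8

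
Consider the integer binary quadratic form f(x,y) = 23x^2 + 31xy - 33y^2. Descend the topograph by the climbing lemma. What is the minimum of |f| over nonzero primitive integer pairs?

river: ρ → (-33,35,21)
river: ρ → (21,49,-19)
river: ρ → (-19,27,43)
river: ρ → (43,59,-3)
river: ρ → (-3,61,23)
river: ρ → (23,31,-33)
closes: descent 0, river 6
min |a| on river = 3

3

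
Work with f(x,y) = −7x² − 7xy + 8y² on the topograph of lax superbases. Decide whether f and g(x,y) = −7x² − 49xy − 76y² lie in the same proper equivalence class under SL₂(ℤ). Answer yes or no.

D₁ = 273, D₂ = 273
river cycle of f (length 8): (8, 7, -7), (-7, 7, 8), (8, 9, -6), (-6, 15, 2), (2, 13, -13), (-13, 13, 2), (2, 15, -6), (-6, 9, 8)
river cycle of g (length 8): (-7, 7, 8), (8, 9, -6), (-6, 15, 2), (2, 13, -13), (-13, 13, 2), (2, 15, -6), (-6, 9, 8), (8, 7, -7)
cycles coincide ⇒ equivalent

yes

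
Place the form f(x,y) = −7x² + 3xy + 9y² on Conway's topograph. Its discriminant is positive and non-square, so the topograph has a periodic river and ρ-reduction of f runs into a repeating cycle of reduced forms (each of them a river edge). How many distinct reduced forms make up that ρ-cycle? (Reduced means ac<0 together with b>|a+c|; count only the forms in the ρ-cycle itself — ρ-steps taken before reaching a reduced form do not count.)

D = 261, ⌊√D⌋ = 16
river: ρ → (9,15,-1)
river: ρ → (-1,15,9)
river: ρ → (9,3,-7)
river: ρ → (-7,11,5)
river: ρ → (5,9,-9)
river: ρ → (-9,9,5)
river: ρ → (5,11,-7)
river: ρ → (-7,3,9)
ρ-cycle length = 8 (tail of 0 descent steps not counted)

8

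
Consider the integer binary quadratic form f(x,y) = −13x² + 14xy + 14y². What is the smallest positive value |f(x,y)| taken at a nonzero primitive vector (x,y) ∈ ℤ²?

river: ρ → (14,14,-13)
river: ρ → (-13,12,15)
river: ρ → (15,18,-10)
river: ρ → (-10,22,11)
river: ρ → (11,22,-10)
river: ρ → (-10,18,15)
river: ρ → (15,12,-13)
river: ρ → (-13,14,14)
closes: descent 0, river 8
min |a| on river = 10

10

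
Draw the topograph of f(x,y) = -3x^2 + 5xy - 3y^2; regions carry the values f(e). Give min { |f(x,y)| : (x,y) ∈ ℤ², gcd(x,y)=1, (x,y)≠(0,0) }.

translate: b→1 (≡-5 mod 6), so (3,-5,3)→(3,1,1)
flip: (3,1,1)→(1,-1,3)
translate: b→1 (≡-1 mod 2), so (1,-1,3)→(1,1,3)
reduced (well bottom): (1,1,3) with a≤c, −a<b≤a
well minimum |f| = |-1| = 1 (negative-definite)

1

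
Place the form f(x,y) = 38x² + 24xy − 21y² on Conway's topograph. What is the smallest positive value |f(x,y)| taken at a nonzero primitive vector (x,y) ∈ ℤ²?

river: ρ → (-21,60,2)
river: ρ → (2,60,-21)
river: ρ → (-21,24,38)
river: ρ → (38,52,-7)
river: ρ → (-7,60,6)
river: ρ → (6,60,-7)
river: ρ → (-7,52,38)
river: ρ → (38,24,-21)
closes: descent 0, river 8
min |a| on river = 2

2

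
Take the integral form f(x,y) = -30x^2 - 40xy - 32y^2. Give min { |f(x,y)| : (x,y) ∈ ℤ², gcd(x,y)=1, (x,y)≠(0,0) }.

translate: b→-20 (≡40 mod 60), so (30,40,32)→(30,-20,22)
flip: (30,-20,22)→(22,20,30)
reduced (well bottom): (22,20,30) with a≤c, −a<b≤a
well minimum |f| = |-22| = 22 (negative-definite)

22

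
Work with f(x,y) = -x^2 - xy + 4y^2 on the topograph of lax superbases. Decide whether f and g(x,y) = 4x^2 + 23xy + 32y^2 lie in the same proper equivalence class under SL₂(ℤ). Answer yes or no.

D₁ = 17, D₂ = 17
river cycle of f (length 6): (-1, 3, 2), (2, 1, -2), (-2, 3, 1), (1, 3, -2), (-2, 1, 2), (2, 3, -1)
river cycle of g (length 6): (-1, 3, 2), (2, 1, -2), (-2, 3, 1), (1, 3, -2), (-2, 1, 2), (2, 3, -1)
cycles coincide ⇒ equivalent

yes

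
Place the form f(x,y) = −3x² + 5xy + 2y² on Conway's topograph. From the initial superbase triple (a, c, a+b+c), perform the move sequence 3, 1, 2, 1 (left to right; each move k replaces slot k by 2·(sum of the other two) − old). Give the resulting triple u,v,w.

start (-3,2,4) = (f(1,0),f(0,1),f(1,1))
replace slot 3: 2·((-3)+2) − 4 = -6 → (-3,2,-6)
replace slot 1: 2·(2+(-6)) − (-3) = -5 → (-5,2,-6)
replace slot 2: 2·((-5)+(-6)) − 2 = -24 → (-5,-24,-6)
replace slot 1: 2·((-24)+(-6)) − (-5) = -55 → (-55,-24,-6)

-55,-24,-6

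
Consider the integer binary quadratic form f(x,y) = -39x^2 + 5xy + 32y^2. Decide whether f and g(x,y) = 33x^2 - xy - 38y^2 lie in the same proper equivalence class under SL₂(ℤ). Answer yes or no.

D₁ = 5017, D₂ = 5017
river cycle of f (length 40): (32, 59, -12), (-12, 61, 27), (27, 47, -26), (-26, 57, 17), (17, 45, -44), (-44, 43, 18), (18, 65, -11), (-11, 67, 12), (12, 53, -46), (-46, 39, 19), … (30 more)
river cycle of g (length 42): (33, 65, -6), (-6, 67, 22), (22, 65, -9), (-9, 61, 36), (36, 11, -34), (-34, 57, 13), (13, 47, -54), (-54, 61, 6), (6, 59, -64), (-64, 69, 1), … (32 more)
cycles differ ⇒ inequivalent

no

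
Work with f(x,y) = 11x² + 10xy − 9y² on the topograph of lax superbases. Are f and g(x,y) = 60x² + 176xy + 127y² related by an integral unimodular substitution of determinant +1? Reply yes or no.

D₁ = 496, D₂ = 496
river cycle of f (length 16): (-9, 8, 12), (12, 16, -5), (-5, 14, 15), (15, 16, -4), (-4, 16, 15), (15, 14, -5), (-5, 16, 12), (12, 8, -9), (-9, 10, 11), (11, 12, -8), … (6 more)
river cycle of g (length 16): (11, 10, -9), (-9, 8, 12), (12, 16, -5), (-5, 14, 15), (15, 16, -4), (-4, 16, 15), (15, 14, -5), (-5, 16, 12), (12, 8, -9), (-9, 10, 11), … (6 more)
cycles coincide ⇒ equivalent

yes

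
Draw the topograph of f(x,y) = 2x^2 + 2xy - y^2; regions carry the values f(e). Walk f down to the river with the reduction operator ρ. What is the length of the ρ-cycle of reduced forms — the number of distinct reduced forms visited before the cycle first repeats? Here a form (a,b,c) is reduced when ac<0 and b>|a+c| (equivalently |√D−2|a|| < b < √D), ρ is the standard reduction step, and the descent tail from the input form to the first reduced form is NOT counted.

D = 12, ⌊√D⌋ = 3
river: ρ → (-1,2,2)
river: ρ → (2,2,-1)
ρ-cycle length = 2 (tail of 0 descent steps not counted)

2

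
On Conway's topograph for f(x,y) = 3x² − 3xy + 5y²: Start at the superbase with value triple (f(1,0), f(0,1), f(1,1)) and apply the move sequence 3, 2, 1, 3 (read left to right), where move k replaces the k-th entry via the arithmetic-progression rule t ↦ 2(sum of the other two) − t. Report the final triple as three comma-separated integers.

start (3,5,5) = (f(1,0),f(0,1),f(1,1))
replace slot 3: 2·(3+5) − 5 = 11 → (3,5,11)
replace slot 2: 2·(3+11) − 5 = 23 → (3,23,11)
replace slot 1: 2·(23+11) − 3 = 65 → (65,23,11)
replace slot 3: 2·(65+23) − 11 = 165 → (65,23,165)

65,23,165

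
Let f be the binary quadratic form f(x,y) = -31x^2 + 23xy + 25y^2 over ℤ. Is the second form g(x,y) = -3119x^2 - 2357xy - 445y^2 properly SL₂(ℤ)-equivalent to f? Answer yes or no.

D₁ = 3629, D₂ = 3629
river cycle of f (length 18): (25, 27, -29), (-29, 31, 23), (23, 15, -37), (-37, 59, 1), (1, 59, -37), (-37, 15, 23), (23, 31, -29), (-29, 27, 25), (25, 23, -31), (-31, 39, 17), … (8 more)
river cycle of g (length 18): (17, 39, -31), (-31, 23, 25), (25, 27, -29), (-29, 31, 23), (23, 15, -37), (-37, 59, 1), (1, 59, -37), (-37, 15, 23), (23, 31, -29), (-29, 27, 25), … (8 more)
cycles coincide ⇒ equivalent

yes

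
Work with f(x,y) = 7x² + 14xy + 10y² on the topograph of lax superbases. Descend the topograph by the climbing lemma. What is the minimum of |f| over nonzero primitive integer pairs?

translate: b→0 (≡14 mod 14), so (7,14,10)→(7,0,3)
flip: (7,0,3)→(3,0,7)
reduced (well bottom): (3,0,7) with a≤c, −a<b≤a
well minimum = a = 3

3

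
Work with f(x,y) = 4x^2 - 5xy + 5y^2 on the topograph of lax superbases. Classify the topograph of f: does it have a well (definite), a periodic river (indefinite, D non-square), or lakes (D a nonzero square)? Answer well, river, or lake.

D = b²−4ac = (-5)² − 4·4·5 = -55
D < 0 ⇒ definite ⇒ every region one sign ⇒ single well

well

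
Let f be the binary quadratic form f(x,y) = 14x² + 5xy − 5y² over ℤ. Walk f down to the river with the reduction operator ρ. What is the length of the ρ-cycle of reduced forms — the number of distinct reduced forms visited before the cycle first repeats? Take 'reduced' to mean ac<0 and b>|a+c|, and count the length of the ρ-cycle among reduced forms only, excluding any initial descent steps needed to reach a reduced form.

D = 305, ⌊√D⌋ = 17
descent: ρ → (-5,15,4)  [lands on river]
river: ρ → (4,17,-1)
river: ρ → (-1,17,4)
river: ρ → (4,15,-5)
ρ-cycle length = 4 (tail of 1 descent step not counted)

4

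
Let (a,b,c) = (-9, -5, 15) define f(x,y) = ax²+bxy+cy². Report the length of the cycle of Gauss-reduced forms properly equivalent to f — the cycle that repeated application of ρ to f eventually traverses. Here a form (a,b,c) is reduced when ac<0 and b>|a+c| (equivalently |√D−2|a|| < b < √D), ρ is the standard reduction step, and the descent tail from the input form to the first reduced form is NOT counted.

D = 565, ⌊√D⌋ = 23
descent: ρ → (15,5,-9)
descent: ρ → (-9,13,11)  [lands on river]
river: ρ → (11,9,-11)
river: ρ → (-11,13,9)
river: ρ → (9,23,-1)
river: ρ → (-1,23,9)
river: ρ → (9,13,-11)
river: ρ → (-11,9,11)
river: ρ → (11,13,-9)
river: ρ → (-9,23,1)
river: ρ → (1,23,-9)
ρ-cycle length = 10 (tail of 2 descent steps not counted)

10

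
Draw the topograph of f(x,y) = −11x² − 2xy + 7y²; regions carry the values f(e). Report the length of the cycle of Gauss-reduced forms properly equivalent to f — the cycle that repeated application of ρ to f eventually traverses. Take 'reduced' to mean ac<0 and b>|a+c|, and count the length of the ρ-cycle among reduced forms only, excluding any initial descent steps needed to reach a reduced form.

D = 312, ⌊√D⌋ = 17
descent: ρ → (7,16,-2)  [lands on river]
river: ρ → (-2,16,7)
river: ρ → (7,12,-6)
river: ρ → (-6,12,7)
ρ-cycle length = 4 (tail of 1 descent step not counted)

4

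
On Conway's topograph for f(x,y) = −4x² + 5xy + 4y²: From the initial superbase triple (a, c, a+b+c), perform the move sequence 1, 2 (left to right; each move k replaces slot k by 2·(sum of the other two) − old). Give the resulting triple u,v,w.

start (-4,4,5) = (f(1,0),f(0,1),f(1,1))
replace slot 1: 2·(4+5) − (-4) = 22 → (22,4,5)
replace slot 2: 2·(22+5) − 4 = 50 → (22,50,5)

22,50,5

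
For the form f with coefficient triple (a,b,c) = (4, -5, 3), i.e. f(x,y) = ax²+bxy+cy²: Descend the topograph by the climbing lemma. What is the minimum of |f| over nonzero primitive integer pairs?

translate: b→3 (≡-5 mod 8), so (4,-5,3)→(4,3,2)
flip: (4,3,2)→(2,-3,4)
translate: b→1 (≡-3 mod 4), so (2,-3,4)→(2,1,3)
reduced (well bottom): (2,1,3) with a≤c, −a<b≤a
well minimum = a = 2

2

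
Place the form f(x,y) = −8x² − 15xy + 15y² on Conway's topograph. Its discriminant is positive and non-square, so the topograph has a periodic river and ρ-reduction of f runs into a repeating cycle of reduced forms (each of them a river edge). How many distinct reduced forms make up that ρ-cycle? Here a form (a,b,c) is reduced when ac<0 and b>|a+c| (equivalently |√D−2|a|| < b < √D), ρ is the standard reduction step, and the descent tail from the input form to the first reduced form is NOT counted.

D = 705, ⌊√D⌋ = 26
descent: ρ → (15,15,-8)  [lands on river]
river: ρ → (-8,17,13)
river: ρ → (13,9,-12)
river: ρ → (-12,15,10)
river: ρ → (10,25,-2)
river: ρ → (-2,23,22)
river: ρ → (22,21,-3)
river: ρ → (-3,21,22)
river: ρ → (22,23,-2)
river: ρ → (-2,25,10)
river: ρ → (10,15,-12)
river: ρ → (-12,9,13)
river: ρ → (13,17,-8)
river: ρ → (-8,15,15)
ρ-cycle length = 14 (tail of 1 descent step not counted)

14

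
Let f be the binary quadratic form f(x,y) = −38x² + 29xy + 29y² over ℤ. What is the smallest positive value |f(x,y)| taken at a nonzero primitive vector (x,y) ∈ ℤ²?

river: ρ → (29,29,-38)
river: ρ → (-38,47,20)
river: ρ → (20,33,-52)
river: ρ → (-52,71,1)
river: ρ → (1,71,-52)
river: ρ → (-52,33,20)
river: ρ → (20,47,-38)
river: ρ → (-38,29,29)
closes: descent 0, river 8
min |a| on river = 1

1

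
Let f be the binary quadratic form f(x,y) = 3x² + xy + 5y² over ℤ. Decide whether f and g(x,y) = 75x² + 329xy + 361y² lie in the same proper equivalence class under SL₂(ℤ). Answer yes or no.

D₁ = -59, D₂ = -59
f: reduced (well bottom): (3,1,5) with a≤c, −a<b≤a
g: translate: b→29 (≡329 mod 150), so (75,329,361)→(75,29,3)
g: flip: (75,29,3)→(3,-29,75)
g: translate: b→1 (≡-29 mod 6), so (3,-29,75)→(3,1,5)
g: reduced (well bottom): (3,1,5) with a≤c, −a<b≤a
reduced forms (3, 1, 5) vs (3, 1, 5) ⇒ equivalent

yes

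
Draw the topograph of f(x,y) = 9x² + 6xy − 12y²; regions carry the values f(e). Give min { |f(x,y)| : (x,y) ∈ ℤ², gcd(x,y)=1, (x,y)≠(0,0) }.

river: ρ → (-12,18,3)
river: ρ → (3,18,-12)
river: ρ → (-12,6,9)
river: ρ → (9,12,-9)
river: ρ → (-9,6,12)
river: ρ → (12,18,-3)
river: ρ → (-3,18,12)
river: ρ → (12,6,-9)
river: ρ → (-9,12,9)
river: ρ → (9,6,-12)
closes: descent 0, river 10
min |a| on river = 3

3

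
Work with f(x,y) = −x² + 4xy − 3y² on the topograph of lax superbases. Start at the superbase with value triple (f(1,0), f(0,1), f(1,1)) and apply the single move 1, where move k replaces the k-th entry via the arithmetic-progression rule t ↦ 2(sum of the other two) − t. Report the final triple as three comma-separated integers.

start (-1,-3,0) = (f(1,0),f(0,1),f(1,1))
replace slot 1: 2·((-3)+0) − (-1) = -5 → (-5,-3,0)

-5,-3,0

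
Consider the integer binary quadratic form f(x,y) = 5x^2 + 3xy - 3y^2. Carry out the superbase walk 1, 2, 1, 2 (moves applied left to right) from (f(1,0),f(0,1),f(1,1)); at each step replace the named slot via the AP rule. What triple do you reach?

start (5,-3,5) = (f(1,0),f(0,1),f(1,1))
replace slot 1: 2·((-3)+5) − 5 = -1 → (-1,-3,5)
replace slot 2: 2·((-1)+5) − (-3) = 11 → (-1,11,5)
replace slot 1: 2·(11+5) − (-1) = 33 → (33,11,5)
replace slot 2: 2·(33+5) − 11 = 65 → (33,65,5)

33,65,5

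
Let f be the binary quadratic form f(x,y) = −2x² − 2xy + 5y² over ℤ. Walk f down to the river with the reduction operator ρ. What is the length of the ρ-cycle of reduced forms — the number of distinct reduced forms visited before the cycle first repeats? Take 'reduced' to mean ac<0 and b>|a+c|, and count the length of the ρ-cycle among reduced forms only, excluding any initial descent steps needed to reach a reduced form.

D = 44, ⌊√D⌋ = 6
descent: ρ → (5,2,-2)
descent: ρ → (-2,6,1)  [lands on river]
river: ρ → (1,6,-2)
ρ-cycle length = 2 (tail of 2 descent steps not counted)

2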